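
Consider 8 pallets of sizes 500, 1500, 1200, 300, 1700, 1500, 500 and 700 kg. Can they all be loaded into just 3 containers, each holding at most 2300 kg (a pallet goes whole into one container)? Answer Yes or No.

No

Total = 7900 kg; ⌈7900/2300⌉ = 4.
At least 4 containers are required, but only 3 are allowed.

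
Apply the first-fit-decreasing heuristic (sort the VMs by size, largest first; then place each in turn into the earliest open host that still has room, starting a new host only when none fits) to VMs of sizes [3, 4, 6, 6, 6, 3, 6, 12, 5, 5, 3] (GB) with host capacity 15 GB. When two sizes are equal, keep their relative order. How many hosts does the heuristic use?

4

Sorted descending: 12, 6, 6, 6, 6, 5, 5, 4, 3, 3, 3.
  12 → host 1 (new)  [load 12/15]
  6 → host 2 (new)  [load 6/15]
  6 → host 2  [load 12/15]
  6 → host 3 (new)  [load 6/15]
  6 → host 3  [load 12/15]
  5 → host 4 (new)  [load 5/15]
  5 → host 4  [load 10/15]
  4 → host 4  [load 14/15]
  3 → host 1  [load 15/15]
  3 → host 2  [load 15/15]
  3 → host 3  [load 15/15]
4 hosts opened.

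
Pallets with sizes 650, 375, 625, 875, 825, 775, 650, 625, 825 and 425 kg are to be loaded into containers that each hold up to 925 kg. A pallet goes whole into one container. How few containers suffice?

Total = 875 + 825 + 825 + 775 + 650 + 650 + 625 + 625 + 425 + 375 = 6650 kg.
Lower bound: ⌈6650/925⌉ = 8 containers.
A packing using 9 containers:
  container 1: 875 = 875
  container 2: 825 = 825
  container 3: 825 = 825
  container 4: 775 = 775
  container 5: 650 = 650
  container 6: 650 = 650
  container 7: 625 = 625
  container 8: 625 = 625
  container 9: 425 + 375 = 800
No arrangement into 8 containers stays within capacity, so 9 is optimal.

9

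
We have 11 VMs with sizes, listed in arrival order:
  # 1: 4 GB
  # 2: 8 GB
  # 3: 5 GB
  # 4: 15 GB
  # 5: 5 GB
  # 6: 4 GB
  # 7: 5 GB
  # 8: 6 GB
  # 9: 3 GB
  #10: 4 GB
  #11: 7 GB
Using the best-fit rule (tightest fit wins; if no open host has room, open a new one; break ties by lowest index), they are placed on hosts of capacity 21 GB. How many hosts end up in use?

  4 → host 1 (new)  [load 4/21]
  8 → host 1  [load 12/21]
  5 → host 1  [load 17/21]
  15 → host 2 (new)  [load 15/21]
  5 → host 2  [load 20/21]
  4 → host 1  [load 21/21]
  5 → host 3 (new)  [load 5/21]
  6 → host 3  [load 11/21]
  3 → host 3  [load 14/21]
  4 → host 3  [load 18/21]
  7 → host 4 (new)  [load 7/21]
4 hosts opened.

4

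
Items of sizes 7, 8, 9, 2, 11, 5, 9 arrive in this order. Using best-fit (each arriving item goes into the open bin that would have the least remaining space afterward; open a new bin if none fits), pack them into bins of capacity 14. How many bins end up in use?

5

  7 → bin 1 (new)  [load 7/14]
  8 → bin 2 (new)  [load 8/14]
  9 → bin 3 (new)  [load 9/14]
  2 → bin 3  [load 11/14]
  11 → bin 4 (new)  [load 11/14]
  5 → bin 2  [load 13/14]
  9 → bin 5 (new)  [load 9/14]
5 bins opened.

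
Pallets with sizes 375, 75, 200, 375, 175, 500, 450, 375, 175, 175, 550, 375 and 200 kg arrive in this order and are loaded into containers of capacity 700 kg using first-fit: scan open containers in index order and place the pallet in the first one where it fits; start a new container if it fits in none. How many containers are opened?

7

  375 → container 1 (new)  [load 375/700]
  75 → container 1  [load 450/700]
  200 → container 1  [load 650/700]
  375 → container 2 (new)  [load 375/700]
  175 → container 2  [load 550/700]
  500 → container 3 (new)  [load 500/700]
  450 → container 4 (new)  [load 450/700]
  375 → container 5 (new)  [load 375/700]
  175 → container 3  [load 675/700]
  175 → container 4  [load 625/700]
  550 → container 6 (new)  [load 550/700]
  375 → container 7 (new)  [load 375/700]
  200 → container 5  [load 575/700]
7 containers opened.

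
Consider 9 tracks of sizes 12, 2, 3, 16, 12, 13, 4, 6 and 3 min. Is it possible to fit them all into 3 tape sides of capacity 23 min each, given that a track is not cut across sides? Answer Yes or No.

Total = 71 min; ⌈71/23⌉ = 4.
At least 4 tape sides are required, but only 3 are allowed.

No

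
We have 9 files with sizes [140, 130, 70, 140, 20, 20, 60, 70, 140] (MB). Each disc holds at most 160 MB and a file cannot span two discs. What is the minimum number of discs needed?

Total = 140 + 140 + 140 + 130 + 70 + 70 + 60 + 20 + 20 = 790 MB.
Lower bound: ⌈790/160⌉ = 5 discs.
A packing using 6 discs:
  disc 1: 140 + 20 = 160
  disc 2: 140 + 20 = 160
  disc 3: 140 = 140
  disc 4: 130 = 130
  disc 5: 70 + 70 = 140
  disc 6: 60 = 60
No arrangement into 5 discs stays within capacity, so 6 is optimal.

6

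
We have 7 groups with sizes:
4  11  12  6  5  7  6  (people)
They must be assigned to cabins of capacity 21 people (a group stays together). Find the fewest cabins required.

3

Total = 12 + 11 + 7 + 6 + 6 + 5 + 4 = 51 people.
Lower bound: ⌈51/21⌉ = 3 cabins.
A packing using 3 cabins:
  cabin 1: 12 + 7 = 19
  cabin 2: 11 + 6 + 4 = 21
  cabin 3: 6 + 5 = 11
This matches the lower bound, so 3 is optimal.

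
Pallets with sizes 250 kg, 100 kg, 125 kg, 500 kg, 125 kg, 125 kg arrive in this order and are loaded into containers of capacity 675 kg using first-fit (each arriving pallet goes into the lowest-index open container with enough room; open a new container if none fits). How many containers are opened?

  250 → container 1 (new)  [load 250/675]
  100 → container 1  [load 350/675]
  125 → container 1  [load 475/675]
  500 → container 2 (new)  [load 500/675]
  125 → container 1  [load 600/675]
  125 → container 2  [load 625/675]
2 containers opened.

2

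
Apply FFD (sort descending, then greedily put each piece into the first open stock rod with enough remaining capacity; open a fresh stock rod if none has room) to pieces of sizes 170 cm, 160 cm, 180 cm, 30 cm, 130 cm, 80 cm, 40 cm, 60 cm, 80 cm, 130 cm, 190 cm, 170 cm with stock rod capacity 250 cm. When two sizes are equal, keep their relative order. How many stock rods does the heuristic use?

Sorted descending: 190, 180, 170, 170, 160, 130, 130, 80, 80, 60, 40, 30.
  190 → stock rod 1 (new)  [load 190/250]
  180 → stock rod 2 (new)  [load 180/250]
  170 → stock rod 3 (new)  [load 170/250]
  170 → stock rod 4 (new)  [load 170/250]
  160 → stock rod 5 (new)  [load 160/250]
  130 → stock rod 6 (new)  [load 130/250]
  130 → stock rod 7 (new)  [load 130/250]
  80 → stock rod 3  [load 250/250]
  80 → stock rod 4  [load 250/250]
  60 → stock rod 1  [load 250/250]
  40 → stock rod 2  [load 220/250]
  30 → stock rod 2  [load 250/250]
7 stock rods opened.

7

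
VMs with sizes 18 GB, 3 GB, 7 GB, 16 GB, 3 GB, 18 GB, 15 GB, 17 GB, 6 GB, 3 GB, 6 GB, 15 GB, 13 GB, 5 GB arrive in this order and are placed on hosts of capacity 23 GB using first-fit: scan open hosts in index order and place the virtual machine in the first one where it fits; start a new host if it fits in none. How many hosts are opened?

7

  18 → host 1 (new)  [load 18/23]
  3 → host 1  [load 21/23]
  7 → host 2 (new)  [load 7/23]
  16 → host 2  [load 23/23]
  3 → host 3 (new)  [load 3/23]
  18 → host 3  [load 21/23]
  15 → host 4 (new)  [load 15/23]
  17 → host 5 (new)  [load 17/23]
  6 → host 4  [load 21/23]
  3 → host 5  [load 20/23]
  6 → host 6 (new)  [load 6/23]
  15 → host 6  [load 21/23]
  13 → host 7 (new)  [load 13/23]
  5 → host 7  [load 18/23]
7 hosts opened.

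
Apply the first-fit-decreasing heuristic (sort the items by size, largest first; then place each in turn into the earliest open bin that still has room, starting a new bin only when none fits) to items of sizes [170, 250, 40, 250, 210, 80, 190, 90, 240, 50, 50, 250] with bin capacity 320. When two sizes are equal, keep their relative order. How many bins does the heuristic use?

Sorted descending: 250, 250, 250, 240, 210, 190, 170, 90, 80, 50, 50, 40.
  250 → bin 1 (new)  [load 250/320]
  250 → bin 2 (new)  [load 250/320]
  250 → bin 3 (new)  [load 250/320]
  240 → bin 4 (new)  [load 240/320]
  210 → bin 5 (new)  [load 210/320]
  190 → bin 6 (new)  [load 190/320]
  170 → bin 7 (new)  [load 170/320]
  90 → bin 5  [load 300/320]
  80 → bin 4  [load 320/320]
  50 → bin 1  [load 300/320]
  50 → bin 2  [load 300/320]
  40 → bin 3  [load 290/320]
7 bins opened.

7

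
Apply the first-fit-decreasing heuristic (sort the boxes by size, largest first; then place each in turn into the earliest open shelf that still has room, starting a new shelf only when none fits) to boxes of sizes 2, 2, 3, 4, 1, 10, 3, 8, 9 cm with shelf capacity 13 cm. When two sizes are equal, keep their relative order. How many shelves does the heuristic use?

4

Sorted descending: 10, 9, 8, 4, 3, 3, 2, 2, 1.
  10 → shelf 1 (new)  [load 10/13]
  9 → shelf 2 (new)  [load 9/13]
  8 → shelf 3 (new)  [load 8/13]
  4 → shelf 2  [load 13/13]
  3 → shelf 1  [load 13/13]
  3 → shelf 3  [load 11/13]
  2 → shelf 3  [load 13/13]
  2 → shelf 4 (new)  [load 2/13]
  1 → shelf 4  [load 3/13]
4 shelves opened.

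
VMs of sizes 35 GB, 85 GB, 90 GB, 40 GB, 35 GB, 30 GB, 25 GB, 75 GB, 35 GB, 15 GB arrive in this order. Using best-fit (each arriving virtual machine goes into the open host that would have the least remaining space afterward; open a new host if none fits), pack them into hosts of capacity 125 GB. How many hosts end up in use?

  35 → host 1 (new)  [load 35/125]
  85 → host 1  [load 120/125]
  90 → host 2 (new)  [load 90/125]
  40 → host 3 (new)  [load 40/125]
  35 → host 2  [load 125/125]
  30 → host 3  [load 70/125]
  25 → host 3  [load 95/125]
  75 → host 4 (new)  [load 75/125]
  35 → host 4  [load 110/125]
  15 → host 4  [load 125/125]
4 hosts opened.

4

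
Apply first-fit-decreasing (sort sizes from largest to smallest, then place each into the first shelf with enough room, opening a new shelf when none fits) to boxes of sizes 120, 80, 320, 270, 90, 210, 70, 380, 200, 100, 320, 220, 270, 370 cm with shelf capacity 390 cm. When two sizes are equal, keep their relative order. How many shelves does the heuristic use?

9

Sorted descending: 380, 370, 320, 320, 270, 270, 220, 210, 200, 120, 100, 90, 80, 70.
  380 → shelf 1 (new)  [load 380/390]
  370 → shelf 2 (new)  [load 370/390]
  320 → shelf 3 (new)  [load 320/390]
  320 → shelf 4 (new)  [load 320/390]
  270 → shelf 5 (new)  [load 270/390]
  270 → shelf 6 (new)  [load 270/390]
  220 → shelf 7 (new)  [load 220/390]
  210 → shelf 8 (new)  [load 210/390]
  200 → shelf 9 (new)  [load 200/390]
  120 → shelf 5  [load 390/390]
  100 → shelf 6  [load 370/390]
  90 → shelf 7  [load 310/390]
  80 → shelf 7  [load 390/390]
  70 → shelf 3  [load 390/390]
9 shelves opened.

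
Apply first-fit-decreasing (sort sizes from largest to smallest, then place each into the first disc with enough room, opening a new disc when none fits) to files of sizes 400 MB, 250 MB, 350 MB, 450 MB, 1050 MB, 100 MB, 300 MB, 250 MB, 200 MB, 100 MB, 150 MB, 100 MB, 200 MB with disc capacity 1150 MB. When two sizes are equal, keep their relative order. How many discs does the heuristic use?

Sorted descending: 1050, 450, 400, 350, 300, 250, 250, 200, 200, 150, 100, 100, 100.
  1050 → disc 1 (new)  [load 1050/1150]
  450 → disc 2 (new)  [load 450/1150]
  400 → disc 2  [load 850/1150]
  350 → disc 3 (new)  [load 350/1150]
  300 → disc 2  [load 1150/1150]
  250 → disc 3  [load 600/1150]
  250 → disc 3  [load 850/1150]
  200 → disc 3  [load 1050/1150]
  200 → disc 4 (new)  [load 200/1150]
  150 → disc 4  [load 350/1150]
  100 → disc 1  [load 1150/1150]
  100 → disc 3  [load 1150/1150]
  100 → disc 4  [load 450/1150]
4 discs opened.

4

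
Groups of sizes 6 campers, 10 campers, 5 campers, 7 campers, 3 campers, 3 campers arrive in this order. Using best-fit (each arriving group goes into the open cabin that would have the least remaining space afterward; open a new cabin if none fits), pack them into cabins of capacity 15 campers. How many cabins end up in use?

  6 → cabin 1 (new)  [load 6/15]
  10 → cabin 2 (new)  [load 10/15]
  5 → cabin 2  [load 15/15]
  7 → cabin 1  [load 13/15]
  3 → cabin 3 (new)  [load 3/15]
  3 → cabin 3  [load 6/15]
3 cabins opened.

3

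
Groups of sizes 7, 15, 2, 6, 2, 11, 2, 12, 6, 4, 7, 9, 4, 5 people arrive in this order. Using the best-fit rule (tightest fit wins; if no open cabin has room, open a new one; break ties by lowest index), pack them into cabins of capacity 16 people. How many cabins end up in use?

7

  7 → cabin 1 (new)  [load 7/16]
  15 → cabin 2 (new)  [load 15/16]
  2 → cabin 1  [load 9/16]
  6 → cabin 1  [load 15/16]
  2 → cabin 3 (new)  [load 2/16]
  11 → cabin 3  [load 13/16]
  2 → cabin 3  [load 15/16]
  12 → cabin 4 (new)  [load 12/16]
  6 → cabin 5 (new)  [load 6/16]
  4 → cabin 4  [load 16/16]
  7 → cabin 5  [load 13/16]
  9 → cabin 6 (new)  [load 9/16]
  4 → cabin 6  [load 13/16]
  5 → cabin 7 (new)  [load 5/16]
7 cabins opened.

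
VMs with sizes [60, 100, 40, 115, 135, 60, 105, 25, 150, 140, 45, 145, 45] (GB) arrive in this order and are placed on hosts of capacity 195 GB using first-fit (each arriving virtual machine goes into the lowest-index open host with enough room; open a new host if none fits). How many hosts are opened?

  60 → host 1 (new)  [load 60/195]
  100 → host 1  [load 160/195]
  40 → host 2 (new)  [load 40/195]
  115 → host 2  [load 155/195]
  135 → host 3 (new)  [load 135/195]
  60 → host 3  [load 195/195]
  105 → host 4 (new)  [load 105/195]
  25 → host 1  [load 185/195]
  150 → host 5 (new)  [load 150/195]
  140 → host 6 (new)  [load 140/195]
  45 → host 4  [load 150/195]
  145 → host 7 (new)  [load 145/195]
  45 → host 4  [load 195/195]
7 hosts opened.

7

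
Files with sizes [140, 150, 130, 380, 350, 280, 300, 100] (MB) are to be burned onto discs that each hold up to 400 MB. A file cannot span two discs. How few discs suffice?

6

Total = 380 + 350 + 300 + 280 + 150 + 140 + 130 + 100 = 1830 MB.
Lower bound: ⌈1830/400⌉ = 5 discs.
A packing using 6 discs:
  disc 1: 380 = 380
  disc 2: 350 = 350
  disc 3: 300 + 100 = 400
  disc 4: 280 = 280
  disc 5: 150 + 140 = 290
  disc 6: 130 = 130
No arrangement into 5 discs stays within capacity, so 6 is optimal.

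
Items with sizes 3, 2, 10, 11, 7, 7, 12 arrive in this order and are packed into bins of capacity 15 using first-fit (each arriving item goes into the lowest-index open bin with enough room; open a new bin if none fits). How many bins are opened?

  3 → bin 1 (new)  [load 3/15]
  2 → bin 1  [load 5/15]
  10 → bin 1  [load 15/15]
  11 → bin 2 (new)  [load 11/15]
  7 → bin 3 (new)  [load 7/15]
  7 → bin 3  [load 14/15]
  12 → bin 4 (new)  [load 12/15]
4 bins opened.

4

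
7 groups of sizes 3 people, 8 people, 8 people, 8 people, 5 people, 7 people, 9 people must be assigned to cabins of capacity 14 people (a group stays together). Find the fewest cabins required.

5

Total = 9 + 8 + 8 + 8 + 7 + 5 + 3 = 48 people.
Lower bound: ⌈48/14⌉ = 4 cabins.
A packing using 5 cabins:
  cabin 1: 9 + 5 = 14
  cabin 2: 8 + 3 = 11
  cabin 3: 8 = 8
  cabin 4: 8 = 8
  cabin 5: 7 = 7
No arrangement into 4 cabins stays within capacity, so 5 is optimal.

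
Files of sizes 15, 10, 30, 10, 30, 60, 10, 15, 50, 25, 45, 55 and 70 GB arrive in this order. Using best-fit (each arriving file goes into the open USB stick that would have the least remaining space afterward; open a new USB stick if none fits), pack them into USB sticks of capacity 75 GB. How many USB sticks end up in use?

  15 → USB stick 1 (new)  [load 15/75]
  10 → USB stick 1  [load 25/75]
  30 → USB stick 1  [load 55/75]
  10 → USB stick 1  [load 65/75]
  30 → USB stick 2 (new)  [load 30/75]
  60 → USB stick 3 (new)  [load 60/75]
  10 → USB stick 1  [load 75/75]
  15 → USB stick 3  [load 75/75]
  50 → USB stick 4 (new)  [load 50/75]
  25 → USB stick 4  [load 75/75]
  45 → USB stick 2  [load 75/75]
  55 → USB stick 5 (new)  [load 55/75]
  70 → USB stick 6 (new)  [load 70/75]
6 USB sticks opened.

6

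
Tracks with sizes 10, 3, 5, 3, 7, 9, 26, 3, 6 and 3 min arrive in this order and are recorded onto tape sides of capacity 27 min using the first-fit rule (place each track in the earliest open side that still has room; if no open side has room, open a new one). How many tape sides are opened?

3

  10 → side 1 (new)  [load 10/27]
  3 → side 1  [load 13/27]
  5 → side 1  [load 18/27]
  3 → side 1  [load 21/27]
  7 → side 2 (new)  [load 7/27]
  9 → side 2  [load 16/27]
  26 → side 3 (new)  [load 26/27]
  3 → side 1  [load 24/27]
  6 → side 2  [load 22/27]
  3 → side 1  [load 27/27]
3 tape sides opened.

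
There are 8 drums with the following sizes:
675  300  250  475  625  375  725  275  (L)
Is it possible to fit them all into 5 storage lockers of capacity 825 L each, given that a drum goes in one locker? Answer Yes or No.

No

Total = 3700 L; ⌈3700/825⌉ = 5.
The bound of 5 does not rule out 5, but exhaustive search shows no assignment into 5 storage lockers of capacity 825 L exists — the minimum is 6.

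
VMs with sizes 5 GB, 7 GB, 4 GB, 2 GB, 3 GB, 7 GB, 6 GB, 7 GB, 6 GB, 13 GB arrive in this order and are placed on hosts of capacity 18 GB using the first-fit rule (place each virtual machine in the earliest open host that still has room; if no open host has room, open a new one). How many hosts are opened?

  5 → host 1 (new)  [load 5/18]
  7 → host 1  [load 12/18]
  4 → host 1  [load 16/18]
  2 → host 1  [load 18/18]
  3 → host 2 (new)  [load 3/18]
  7 → host 2  [load 10/18]
  6 → host 2  [load 16/18]
  7 → host 3 (new)  [load 7/18]
  6 → host 3  [load 13/18]
  13 → host 4 (new)  [load 13/18]
4 hosts opened.

4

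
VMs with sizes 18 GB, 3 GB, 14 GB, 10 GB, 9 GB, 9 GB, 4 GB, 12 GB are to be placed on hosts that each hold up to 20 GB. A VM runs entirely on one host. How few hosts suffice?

5

Total = 18 + 14 + 12 + 10 + 9 + 9 + 4 + 3 = 79 GB.
Lower bound: ⌈79/20⌉ = 4 hosts.
A packing using 5 hosts:
  host 1: 18 = 18
  host 2: 14 + 4 = 18
  host 3: 12 + 3 = 15
  host 4: 10 + 9 = 19
  host 5: 9 = 9
No arrangement into 4 hosts stays within capacity, so 5 is optimal.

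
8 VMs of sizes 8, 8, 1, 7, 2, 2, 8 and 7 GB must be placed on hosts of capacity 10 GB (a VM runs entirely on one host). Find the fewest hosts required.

Total = 8 + 8 + 8 + 7 + 7 + 2 + 2 + 1 = 43 GB.
Lower bound: ⌈43/10⌉ = 5 hosts.
A packing using 5 hosts:
  host 1: 8 + 2 = 10
  host 2: 8 + 2 = 10
  host 3: 8 + 1 = 9
  host 4: 7 = 7
  host 5: 7 = 7
This matches the lower bound, so 5 is optimal.

5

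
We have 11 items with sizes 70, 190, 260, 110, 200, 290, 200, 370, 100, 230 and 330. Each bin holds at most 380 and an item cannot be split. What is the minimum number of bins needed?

Total = 370 + 330 + 290 + 260 + 230 + 200 + 200 + 190 + 110 + 100 + 70 = 2350.
Lower bound: ⌈2350/380⌉ = 7 bins.
A packing using 8 bins:
  bin 1: 370 = 370
  bin 2: 330 = 330
  bin 3: 290 + 70 = 360
  bin 4: 260 + 110 = 370
  bin 5: 230 + 100 = 330
  bin 6: 200 = 200
  bin 7: 200 = 200
  bin 8: 190 = 190
No arrangement into 7 bins stays within capacity, so 8 is optimal.

8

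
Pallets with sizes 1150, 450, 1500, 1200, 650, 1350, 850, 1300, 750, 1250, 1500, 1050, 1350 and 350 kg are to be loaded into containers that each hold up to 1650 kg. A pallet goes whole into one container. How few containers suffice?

11

Total = 1500 + 1500 + 1350 + 1350 + 1300 + 1250 + 1200 + 1150 + 1050 + 850 + 750 + 650 + 450 + 350 = 14700 kg.
Lower bound: ⌈14700/1650⌉ = 9 containers.
Also, 10 pallets each exceed 825 kg, and no two of those can share a container, so at least 10 containers are needed.
A packing using 11 containers:
  container 1: 1500 = 1500
  container 2: 1500 = 1500
  container 3: 1350 = 1350
  container 4: 1350 = 1350
  container 5: 1300 + 350 = 1650
  container 6: 1250 = 1250
  container 7: 1200 + 450 = 1650
  container 8: 1150 = 1150
  container 9: 1050 = 1050
  container 10: 850 + 750 = 1600
  container 11: 650 = 650
No arrangement into 10 containers stays within capacity, so 11 is optimal.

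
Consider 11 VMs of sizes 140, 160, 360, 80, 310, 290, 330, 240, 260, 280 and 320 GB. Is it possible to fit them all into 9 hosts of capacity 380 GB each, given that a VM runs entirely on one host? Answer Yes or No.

Yes

A valid assignment using 9 hosts:
  host 1: 360 = 360
  host 2: 330 = 330
  host 3: 320 = 320
  host 4: 310 = 310
  host 5: 290 + 80 = 370
  host 6: 280 = 280
  host 7: 260 = 260
  host 8: 240 + 140 = 380
  host 9: 160 = 160
Every load is within 380 GB, so 9 hosts suffice.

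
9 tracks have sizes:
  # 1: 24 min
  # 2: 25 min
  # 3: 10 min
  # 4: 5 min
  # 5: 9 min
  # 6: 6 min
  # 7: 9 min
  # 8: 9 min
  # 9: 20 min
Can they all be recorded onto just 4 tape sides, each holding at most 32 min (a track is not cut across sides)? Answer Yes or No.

Yes

A valid assignment using 4 tape sides:
  side 1: 25 + 6 = 31
  side 2: 24 + 5 = 29
  side 3: 20 + 10 = 30
  side 4: 9 + 9 + 9 = 27
Every load is within 32 min, so 4 tape sides suffice.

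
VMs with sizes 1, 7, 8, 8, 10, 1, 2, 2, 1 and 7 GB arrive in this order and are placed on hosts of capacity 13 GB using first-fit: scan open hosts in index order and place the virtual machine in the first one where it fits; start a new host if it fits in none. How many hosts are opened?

5

  1 → host 1 (new)  [load 1/13]
  7 → host 1  [load 8/13]
  8 → host 2 (new)  [load 8/13]
  8 → host 3 (new)  [load 8/13]
  10 → host 4 (new)  [load 10/13]
  1 → host 1  [load 9/13]
  2 → host 1  [load 11/13]
  2 → host 1  [load 13/13]
  1 → host 2  [load 9/13]
  7 → host 5 (new)  [load 7/13]
5 hosts opened.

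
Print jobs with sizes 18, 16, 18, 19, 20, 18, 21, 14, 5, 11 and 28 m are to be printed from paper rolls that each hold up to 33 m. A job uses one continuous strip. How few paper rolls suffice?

Total = 28 + 21 + 20 + 19 + 18 + 18 + 18 + 16 + 14 + 11 + 5 = 188 m.
Lower bound: ⌈188/33⌉ = 6 paper rolls.
Also, 7 print jobs each exceed 33/2 m, and no two of those can share a roll, so at least 7 paper rolls are needed.
A packing using 8 paper rolls:
  roll 1: 28 + 5 = 33
  roll 2: 21 + 11 = 32
  roll 3: 20 = 20
  roll 4: 19 + 14 = 33
  roll 5: 18 = 18
  roll 6: 18 = 18
  roll 7: 18 = 18
  roll 8: 16 = 16
No arrangement into 7 paper rolls stays within capacity, so 8 is optimal.

8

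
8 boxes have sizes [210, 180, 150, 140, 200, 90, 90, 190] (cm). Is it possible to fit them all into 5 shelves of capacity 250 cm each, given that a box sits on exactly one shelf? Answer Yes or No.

Total = 1250 cm; ⌈1250/250⌉ = 5.
6 boxes each exceed half the capacity and cannot share a shelf, forcing at least 6 shelves.
At least 6 shelves are required, but only 5 are allowed.

No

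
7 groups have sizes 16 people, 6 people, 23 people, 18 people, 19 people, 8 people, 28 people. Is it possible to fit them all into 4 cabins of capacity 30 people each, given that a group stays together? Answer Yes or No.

No

Total = 118 people; ⌈118/30⌉ = 4.
5 groups each exceed half the capacity and cannot share a cabin, forcing at least 5 cabins.
At least 5 cabins are required, but only 4 are allowed.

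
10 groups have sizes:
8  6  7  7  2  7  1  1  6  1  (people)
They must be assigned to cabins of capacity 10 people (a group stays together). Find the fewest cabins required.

6

Total = 8 + 7 + 7 + 7 + 6 + 6 + 2 + 1 + 1 + 1 = 46 people.
Lower bound: ⌈46/10⌉ = 5 cabins.
Also, 6 groups each exceed 5 people, and no two of those can share a cabin, so at least 6 cabins are needed.
A packing using 6 cabins:
  cabin 1: 8 + 2 = 10
  cabin 2: 7 + 1 + 1 + 1 = 10
  cabin 3: 7 = 7
  cabin 4: 7 = 7
  cabin 5: 6 = 6
  cabin 6: 6 = 6
This matches the lower bound, so 6 is optimal.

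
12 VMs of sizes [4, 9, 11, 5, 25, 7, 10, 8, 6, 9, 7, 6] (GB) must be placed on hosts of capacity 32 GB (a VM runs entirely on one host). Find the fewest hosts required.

4

Total = 25 + 11 + 10 + 9 + 9 + 8 + 7 + 7 + 6 + 6 + 5 + 4 = 107 GB.
Lower bound: ⌈107/32⌉ = 4 hosts.
A packing using 4 hosts:
  host 1: 25 + 7 = 32
  host 2: 11 + 10 + 9 = 30
  host 3: 9 + 8 + 7 + 6 = 30
  host 4: 6 + 5 + 4 = 15
This matches the lower bound, so 4 is optimal.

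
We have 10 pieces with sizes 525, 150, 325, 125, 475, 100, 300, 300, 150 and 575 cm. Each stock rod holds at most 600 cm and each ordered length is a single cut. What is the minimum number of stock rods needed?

Total = 575 + 525 + 475 + 325 + 300 + 300 + 150 + 150 + 125 + 100 = 3025 cm.
Lower bound: ⌈3025/600⌉ = 6 stock rods.
A packing using 6 stock rods:
  stock rod 1: 575 = 575
  stock rod 2: 525 = 525
  stock rod 3: 475 + 125 = 600
  stock rod 4: 325 + 150 + 100 = 575
  stock rod 5: 300 + 300 = 600
  stock rod 6: 150 = 150
This matches the lower bound, so 6 is optimal.

6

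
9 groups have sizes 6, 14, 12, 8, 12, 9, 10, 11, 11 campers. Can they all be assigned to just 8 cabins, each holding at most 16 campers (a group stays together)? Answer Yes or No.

A valid assignment using 8 cabins:
  cabin 1: 14 = 14
  cabin 2: 12 = 12
  cabin 3: 12 = 12
  cabin 4: 11 = 11
  cabin 5: 11 = 11
  cabin 6: 10 + 6 = 16
  cabin 7: 9 = 9
  cabin 8: 8 = 8
Every load is within 16 campers, so 8 cabins suffice.

Yes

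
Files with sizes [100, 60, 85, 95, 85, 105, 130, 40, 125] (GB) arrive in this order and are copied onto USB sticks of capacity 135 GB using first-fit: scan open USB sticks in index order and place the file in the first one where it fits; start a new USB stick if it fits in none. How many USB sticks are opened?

  100 → USB stick 1 (new)  [load 100/135]
  60 → USB stick 2 (new)  [load 60/135]
  85 → USB stick 3 (new)  [load 85/135]
  95 → USB stick 4 (new)  [load 95/135]
  85 → USB stick 5 (new)  [load 85/135]
  105 → USB stick 6 (new)  [load 105/135]
  130 → USB stick 7 (new)  [load 130/135]
  40 → USB stick 2  [load 100/135]
  125 → USB stick 8 (new)  [load 125/135]
8 USB sticks opened.

8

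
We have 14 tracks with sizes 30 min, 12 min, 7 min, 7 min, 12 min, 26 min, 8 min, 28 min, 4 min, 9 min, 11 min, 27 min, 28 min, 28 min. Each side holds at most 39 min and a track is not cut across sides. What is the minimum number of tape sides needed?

Total = 30 + 28 + 28 + 28 + 27 + 26 + 12 + 12 + 11 + 9 + 8 + 7 + 7 + 4 = 237 min.
Lower bound: ⌈237/39⌉ = 7 tape sides.
A packing using 7 tape sides:
  side 1: 30 + 9 = 39
  side 2: 28 + 11 = 39
  side 3: 28 + 8 = 36
  side 4: 28 + 7 + 4 = 39
  side 5: 27 + 12 = 39
  side 6: 26 + 12 = 38
  side 7: 7 = 7
This matches the lower bound, so 7 is optimal.

7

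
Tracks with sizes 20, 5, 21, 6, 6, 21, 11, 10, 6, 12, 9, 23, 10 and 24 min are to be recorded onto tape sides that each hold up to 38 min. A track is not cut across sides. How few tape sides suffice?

Total = 24 + 23 + 21 + 21 + 20 + 12 + 11 + 10 + 10 + 9 + 6 + 6 + 6 + 5 = 184 min.
Lower bound: ⌈184/38⌉ = 5 tape sides.
A packing using 5 tape sides:
  side 1: 24 + 12 = 36
  side 2: 23 + 10 + 5 = 38
  side 3: 21 + 11 + 6 = 38
  side 4: 21 + 10 + 6 = 37
  side 5: 20 + 9 + 6 = 35
This matches the lower bound, so 5 is optimal.

5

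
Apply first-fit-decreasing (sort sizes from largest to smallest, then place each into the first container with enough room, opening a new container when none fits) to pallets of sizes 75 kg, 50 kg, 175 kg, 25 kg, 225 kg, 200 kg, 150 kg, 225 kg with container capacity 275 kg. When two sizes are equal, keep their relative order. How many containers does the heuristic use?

Sorted descending: 225, 225, 200, 175, 150, 75, 50, 25.
  225 → container 1 (new)  [load 225/275]
  225 → container 2 (new)  [load 225/275]
  200 → container 3 (new)  [load 200/275]
  175 → container 4 (new)  [load 175/275]
  150 → container 5 (new)  [load 150/275]
  75 → container 3  [load 275/275]
  50 → container 1  [load 275/275]
  25 → container 2  [load 250/275]
5 containers opened.

5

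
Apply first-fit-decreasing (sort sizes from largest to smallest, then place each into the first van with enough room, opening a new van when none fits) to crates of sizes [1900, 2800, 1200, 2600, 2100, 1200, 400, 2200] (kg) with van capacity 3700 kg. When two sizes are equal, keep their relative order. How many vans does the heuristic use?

Sorted descending: 2800, 2600, 2200, 2100, 1900, 1200, 1200, 400.
  2800 → van 1 (new)  [load 2800/3700]
  2600 → van 2 (new)  [load 2600/3700]
  2200 → van 3 (new)  [load 2200/3700]
  2100 → van 4 (new)  [load 2100/3700]
  1900 → van 5 (new)  [load 1900/3700]
  1200 → van 3  [load 3400/3700]
  1200 → van 4  [load 3300/3700]
  400 → van 1  [load 3200/3700]
5 vans opened.

5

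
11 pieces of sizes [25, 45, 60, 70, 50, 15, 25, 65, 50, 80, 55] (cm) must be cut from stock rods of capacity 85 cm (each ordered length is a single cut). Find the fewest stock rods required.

8

Total = 80 + 70 + 65 + 60 + 55 + 50 + 50 + 45 + 25 + 25 + 15 = 540 cm.
Lower bound: ⌈540/85⌉ = 7 stock rods.
Also, 8 pieces each exceed 85/2 cm, and no two of those can share a stock rod, so at least 8 stock rods are needed.
A packing using 8 stock rods:
  stock rod 1: 80 = 80
  stock rod 2: 70 + 15 = 85
  stock rod 3: 65 = 65
  stock rod 4: 60 + 25 = 85
  stock rod 5: 55 + 25 = 80
  stock rod 6: 50 = 50
  stock rod 7: 50 = 50
  stock rod 8: 45 = 45
This matches the lower bound, so 8 is optimal.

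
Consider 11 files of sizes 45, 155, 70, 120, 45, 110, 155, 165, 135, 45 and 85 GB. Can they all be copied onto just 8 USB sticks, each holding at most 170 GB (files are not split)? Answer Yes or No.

Yes

A valid assignment using 8 USB sticks:
  USB stick 1: 165 = 165
  USB stick 2: 155 = 155
  USB stick 3: 155 = 155
  USB stick 4: 135 = 135
  USB stick 5: 120 + 45 = 165
  USB stick 6: 110 + 45 = 155
  USB stick 7: 85 + 70 = 155
  USB stick 8: 45 = 45
Every load is within 170 GB, so 8 USB sticks suffice.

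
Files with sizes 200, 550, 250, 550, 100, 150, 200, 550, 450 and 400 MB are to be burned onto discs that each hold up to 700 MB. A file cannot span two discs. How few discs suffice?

6

Total = 550 + 550 + 550 + 450 + 400 + 250 + 200 + 200 + 150 + 100 = 3400 MB.
Lower bound: ⌈3400/700⌉ = 5 discs.
A packing using 6 discs:
  disc 1: 550 + 150 = 700
  disc 2: 550 + 100 = 650
  disc 3: 550 = 550
  disc 4: 450 + 250 = 700
  disc 5: 400 + 200 = 600
  disc 6: 200 = 200
No arrangement into 5 discs stays within capacity, so 6 is optimal.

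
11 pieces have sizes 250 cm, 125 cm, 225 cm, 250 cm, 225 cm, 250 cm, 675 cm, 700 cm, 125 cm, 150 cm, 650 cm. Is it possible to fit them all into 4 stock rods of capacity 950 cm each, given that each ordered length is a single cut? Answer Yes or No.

A valid assignment using 4 stock rods:
  stock rod 1: 700 + 250 = 950
  stock rod 2: 675 + 250 = 925
  stock rod 3: 650 + 250 = 900
  stock rod 4: 225 + 225 + 150 + 125 + 125 = 850
Every load is within 950 cm, so 4 stock rods suffice.

Yes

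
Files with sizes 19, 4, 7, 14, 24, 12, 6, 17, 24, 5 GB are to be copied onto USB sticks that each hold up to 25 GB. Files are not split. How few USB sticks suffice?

Total = 24 + 24 + 19 + 17 + 14 + 12 + 7 + 6 + 5 + 4 = 132 GB.
Lower bound: ⌈132/25⌉ = 6 USB sticks.
A packing using 6 USB sticks:
  USB stick 1: 24 = 24
  USB stick 2: 24 = 24
  USB stick 3: 19 + 6 = 25
  USB stick 4: 17 + 7 = 24
  USB stick 5: 14 + 5 + 4 = 23
  USB stick 6: 12 = 12
This matches the lower bound, so 6 is optimal.

6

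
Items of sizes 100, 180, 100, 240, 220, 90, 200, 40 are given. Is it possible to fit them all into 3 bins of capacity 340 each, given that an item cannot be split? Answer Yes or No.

No

Total = 1170; ⌈1170/340⌉ = 4.
At least 4 bins are required, but only 3 are allowed.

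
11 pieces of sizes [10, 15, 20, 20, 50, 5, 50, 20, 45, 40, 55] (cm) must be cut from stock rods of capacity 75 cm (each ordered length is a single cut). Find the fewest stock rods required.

5

Total = 55 + 50 + 50 + 45 + 40 + 20 + 20 + 20 + 15 + 10 + 5 = 330 cm.
Lower bound: ⌈330/75⌉ = 5 stock rods.
A packing using 5 stock rods:
  stock rod 1: 55 + 20 = 75
  stock rod 2: 50 + 20 + 5 = 75
  stock rod 3: 50 + 20 = 70
  stock rod 4: 45 + 15 + 10 = 70
  stock rod 5: 40 = 40
This matches the lower bound, so 5 is optimal.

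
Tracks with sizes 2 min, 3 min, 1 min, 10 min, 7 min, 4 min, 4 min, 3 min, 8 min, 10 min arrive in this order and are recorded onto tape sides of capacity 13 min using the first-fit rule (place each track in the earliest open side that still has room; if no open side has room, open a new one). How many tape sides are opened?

  2 → side 1 (new)  [load 2/13]
  3 → side 1  [load 5/13]
  1 → side 1  [load 6/13]
  10 → side 2 (new)  [load 10/13]
  7 → side 1  [load 13/13]
  4 → side 3 (new)  [load 4/13]
  4 → side 3  [load 8/13]
  3 → side 2  [load 13/13]
  8 → side 4 (new)  [load 8/13]
  10 → side 5 (new)  [load 10/13]
5 tape sides opened.

5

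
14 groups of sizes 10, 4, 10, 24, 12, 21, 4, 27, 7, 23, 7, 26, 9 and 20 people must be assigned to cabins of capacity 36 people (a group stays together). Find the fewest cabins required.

6

Total = 27 + 26 + 24 + 23 + 21 + 20 + 12 + 10 + 10 + 9 + 7 + 7 + 4 + 4 = 204 people.
Lower bound: ⌈204/36⌉ = 6 cabins.
A packing using 6 cabins:
  cabin 1: 27 + 9 = 36
  cabin 2: 26 + 10 = 36
  cabin 3: 24 + 12 = 36
  cabin 4: 23 + 10 = 33
  cabin 5: 21 + 7 + 7 = 35
  cabin 6: 20 + 4 + 4 = 28
This matches the lower bound, so 6 is optimal.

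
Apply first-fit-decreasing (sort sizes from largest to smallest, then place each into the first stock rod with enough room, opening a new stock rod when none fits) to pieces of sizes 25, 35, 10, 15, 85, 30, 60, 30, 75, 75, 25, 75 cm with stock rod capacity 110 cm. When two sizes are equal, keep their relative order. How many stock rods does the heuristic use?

Sorted descending: 85, 75, 75, 75, 60, 35, 30, 30, 25, 25, 15, 10.
  85 → stock rod 1 (new)  [load 85/110]
  75 → stock rod 2 (new)  [load 75/110]
  75 → stock rod 3 (new)  [load 75/110]
  75 → stock rod 4 (new)  [load 75/110]
  60 → stock rod 5 (new)  [load 60/110]
  35 → stock rod 2  [load 110/110]
  30 → stock rod 3  [load 105/110]
  30 → stock rod 4  [load 105/110]
  25 → stock rod 1  [load 110/110]
  25 → stock rod 5  [load 85/110]
  15 → stock rod 5  [load 100/110]
  10 → stock rod 5  [load 110/110]
5 stock rods opened.

5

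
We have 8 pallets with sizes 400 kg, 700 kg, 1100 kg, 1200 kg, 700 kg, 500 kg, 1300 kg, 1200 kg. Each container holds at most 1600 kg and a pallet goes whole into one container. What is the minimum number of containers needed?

Total = 1300 + 1200 + 1200 + 1100 + 700 + 700 + 500 + 400 = 7100 kg.
Lower bound: ⌈7100/1600⌉ = 5 containers.
A packing using 5 containers:
  container 1: 1300 = 1300
  container 2: 1200 + 400 = 1600
  container 3: 1200 = 1200
  container 4: 1100 + 500 = 1600
  container 5: 700 + 700 = 1400
This matches the lower bound, so 5 is optimal.

5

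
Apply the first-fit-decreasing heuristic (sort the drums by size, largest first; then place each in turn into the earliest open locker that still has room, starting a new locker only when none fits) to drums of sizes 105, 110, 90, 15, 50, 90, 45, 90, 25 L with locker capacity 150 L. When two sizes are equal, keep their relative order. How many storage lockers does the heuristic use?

Sorted descending: 110, 105, 90, 90, 90, 50, 45, 25, 15.
  110 → locker 1 (new)  [load 110/150]
  105 → locker 2 (new)  [load 105/150]
  90 → locker 3 (new)  [load 90/150]
  90 → locker 4 (new)  [load 90/150]
  90 → locker 5 (new)  [load 90/150]
  50 → locker 3  [load 140/150]
  45 → locker 2  [load 150/150]
  25 → locker 1  [load 135/150]
  15 → locker 1  [load 150/150]
5 storage lockers opened.

5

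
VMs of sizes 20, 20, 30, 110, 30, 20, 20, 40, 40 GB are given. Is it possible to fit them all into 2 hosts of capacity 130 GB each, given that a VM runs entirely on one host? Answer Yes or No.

Total = 330 GB; ⌈330/130⌉ = 3.
At least 3 hosts are required, but only 2 are allowed.

No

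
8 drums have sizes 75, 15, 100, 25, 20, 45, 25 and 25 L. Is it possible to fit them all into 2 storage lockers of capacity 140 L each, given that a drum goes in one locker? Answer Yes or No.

No

Total = 330 L; ⌈330/140⌉ = 3.
At least 3 storage lockers are required, but only 2 are allowed.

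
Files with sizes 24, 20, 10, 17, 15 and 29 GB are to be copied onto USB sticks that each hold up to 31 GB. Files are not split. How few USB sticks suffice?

5

Total = 29 + 24 + 20 + 17 + 15 + 10 = 115 GB.
Lower bound: ⌈115/31⌉ = 4 USB sticks.
A packing using 5 USB sticks:
  USB stick 1: 29 = 29
  USB stick 2: 24 = 24
  USB stick 3: 20 + 10 = 30
  USB stick 4: 17 = 17
  USB stick 5: 15 = 15
No arrangement into 4 USB sticks stays within capacity, so 5 is optimal.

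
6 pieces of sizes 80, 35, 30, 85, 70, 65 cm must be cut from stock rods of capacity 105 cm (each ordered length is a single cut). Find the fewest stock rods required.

Total = 85 + 80 + 70 + 65 + 35 + 30 = 365 cm.
Lower bound: ⌈365/105⌉ = 4 stock rods.
A packing using 4 stock rods:
  stock rod 1: 85 = 85
  stock rod 2: 80 = 80
  stock rod 3: 70 + 35 = 105
  stock rod 4: 65 + 30 = 95
This matches the lower bound, so 4 is optimal.

4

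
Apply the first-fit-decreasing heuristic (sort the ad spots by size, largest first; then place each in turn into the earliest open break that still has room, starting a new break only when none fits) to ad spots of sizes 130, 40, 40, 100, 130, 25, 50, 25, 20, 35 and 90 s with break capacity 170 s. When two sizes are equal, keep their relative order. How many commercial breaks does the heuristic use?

Sorted descending: 130, 130, 100, 90, 50, 40, 40, 35, 25, 25, 20.
  130 → break 1 (new)  [load 130/170]
  130 → break 2 (new)  [load 130/170]
  100 → break 3 (new)  [load 100/170]
  90 → break 4 (new)  [load 90/170]
  50 → break 3  [load 150/170]
  40 → break 1  [load 170/170]
  40 → break 2  [load 170/170]
  35 → break 4  [load 125/170]
  25 → break 4  [load 150/170]
  25 → break 5 (new)  [load 25/170]
  20 → break 3  [load 170/170]
5 commercial breaks opened.

5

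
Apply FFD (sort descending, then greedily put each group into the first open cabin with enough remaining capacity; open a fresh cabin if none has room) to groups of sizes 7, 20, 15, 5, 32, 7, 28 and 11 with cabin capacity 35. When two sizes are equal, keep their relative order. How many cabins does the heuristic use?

Sorted descending: 32, 28, 20, 15, 11, 7, 7, 5.
  32 → cabin 1 (new)  [load 32/35]
  28 → cabin 2 (new)  [load 28/35]
  20 → cabin 3 (new)  [load 20/35]
  15 → cabin 3  [load 35/35]
  11 → cabin 4 (new)  [load 11/35]
  7 → cabin 2  [load 35/35]
  7 → cabin 4  [load 18/35]
  5 → cabin 4  [load 23/35]
4 cabins opened.

4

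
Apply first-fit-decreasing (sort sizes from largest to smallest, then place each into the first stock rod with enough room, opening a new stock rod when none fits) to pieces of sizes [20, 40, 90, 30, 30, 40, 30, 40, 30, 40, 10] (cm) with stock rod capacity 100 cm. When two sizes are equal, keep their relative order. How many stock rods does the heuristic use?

5

Sorted descending: 90, 40, 40, 40, 40, 30, 30, 30, 30, 20, 10.
  90 → stock rod 1 (new)  [load 90/100]
  40 → stock rod 2 (new)  [load 40/100]
  40 → stock rod 2  [load 80/100]
  40 → stock rod 3 (new)  [load 40/100]
  40 → stock rod 3  [load 80/100]
  30 → stock rod 4 (new)  [load 30/100]
  30 → stock rod 4  [load 60/100]
  30 → stock rod 4  [load 90/100]
  30 → stock rod 5 (new)  [load 30/100]
  20 → stock rod 2  [load 100/100]
  10 → stock rod 1  [load 100/100]
5 stock rods opened.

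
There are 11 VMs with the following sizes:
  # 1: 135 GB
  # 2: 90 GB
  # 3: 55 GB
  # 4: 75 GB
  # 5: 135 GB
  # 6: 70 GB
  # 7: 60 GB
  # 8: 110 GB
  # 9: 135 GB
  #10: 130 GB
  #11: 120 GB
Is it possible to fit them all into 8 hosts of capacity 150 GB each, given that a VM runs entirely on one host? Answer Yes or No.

Total = 1115 GB; ⌈1115/150⌉ = 8.
The bound of 8 does not rule out 8, but exhaustive search shows no assignment into 8 hosts of capacity 150 GB exists — the minimum is 9.

No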